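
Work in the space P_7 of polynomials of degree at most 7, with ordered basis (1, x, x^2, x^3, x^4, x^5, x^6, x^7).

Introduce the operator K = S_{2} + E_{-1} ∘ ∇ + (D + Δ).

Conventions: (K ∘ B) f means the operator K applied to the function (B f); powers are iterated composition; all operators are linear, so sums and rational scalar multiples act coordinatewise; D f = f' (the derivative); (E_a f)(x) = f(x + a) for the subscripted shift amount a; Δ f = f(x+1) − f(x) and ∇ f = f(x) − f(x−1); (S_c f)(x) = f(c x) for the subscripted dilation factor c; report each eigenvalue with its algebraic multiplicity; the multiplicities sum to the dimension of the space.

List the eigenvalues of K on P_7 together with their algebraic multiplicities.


image of 1: 1
image of x: 2x + 3
image of x^2: 4x^2 + 6x - 2
image of x^3: 8x^3 + 9x^2 - 6x + 8
image of x^4: 16x^4 + 12x^3 - 12x^2 + 32x - 14
image of x^5: 32x^5 + 15x^4 - 20x^3 + 80x^2 - 70x + 32
image of x^6: 64x^6 + 18x^5 - 30x^4 + 160x^3 - 210x^2 + 192x - 62
image of x^7: 128x^7 + 21x^6 - 42x^5 + 280x^4 - 490x^3 + 672x^2 - 434x + 128
the matrix is upper triangular; its diagonal is (1, 2, 4, 8, 16, 32, 64, 128)
for a triangular matrix the eigenvalues are the diagonal entries, with algebraic multiplicity their repetition count

λ = 1 (multiplicity 1), λ = 2 (multiplicity 1), λ = 4 (multiplicity 1), λ = 8 (multiplicity 1), λ = 16 (multiplicity 1), λ = 32 (multiplicity 1), λ = 64 (multiplicity 1), λ = 128 (multiplicity 1)


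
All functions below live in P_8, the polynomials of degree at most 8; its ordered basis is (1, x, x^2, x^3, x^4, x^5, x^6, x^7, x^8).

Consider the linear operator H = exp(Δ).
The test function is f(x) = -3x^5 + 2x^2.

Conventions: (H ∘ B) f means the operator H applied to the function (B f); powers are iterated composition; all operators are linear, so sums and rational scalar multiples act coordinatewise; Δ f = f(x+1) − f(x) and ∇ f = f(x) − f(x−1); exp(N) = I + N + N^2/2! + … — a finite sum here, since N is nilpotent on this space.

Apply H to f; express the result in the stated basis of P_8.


the image equals g(x) = -3x^5 - 15x^4 - 60x^3 - 148x^2 - 221x - 152

order-1 term: -15x^4 - 30x^3 - 30x^2 - 11x - 1
order-2 term: -30x^3 - 90x^2 - 105x - 43
order-3 term: -30x^2 - 90x - 75
order-4 term: -15x - 30
order-5 term: -3
the series for exp(Δ) f terminates at order 5
exp(Δ) f = -3x^5 - 15x^4 - 60x^3 - 148x^2 - 221x - 152


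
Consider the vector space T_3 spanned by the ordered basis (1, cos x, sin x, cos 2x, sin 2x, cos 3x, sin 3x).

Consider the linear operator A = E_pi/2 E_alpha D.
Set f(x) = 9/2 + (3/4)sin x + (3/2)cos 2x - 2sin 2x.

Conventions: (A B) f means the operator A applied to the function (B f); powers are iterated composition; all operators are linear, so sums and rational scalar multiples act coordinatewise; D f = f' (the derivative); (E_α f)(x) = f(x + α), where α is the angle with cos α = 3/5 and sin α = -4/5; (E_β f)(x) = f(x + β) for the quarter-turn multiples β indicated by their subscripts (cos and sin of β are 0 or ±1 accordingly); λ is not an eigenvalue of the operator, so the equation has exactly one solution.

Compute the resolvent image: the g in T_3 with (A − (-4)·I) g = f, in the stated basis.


the image equals g(x) = 9/8 - (3/61)cos x + (51/244)sin x + (53/58)cos 2x - (83/116)sin 2x

write g with unknown coordinates in the stated basis and equate coefficients in (A − (-4)·I) g = f
solving from the highest basis element down gives g = 9/8 - (3/61)cos x + (51/244)sin x + (53/58)cos 2x - (83/116)sin 2x
check: A g = (12/61)cos x - (21/244)sin x - (125/58)cos 2x + (25/29)sin 2x
so A g − (-4)·g = 9/2 + (3/4)sin x + (3/2)cos 2x - 2sin 2x = f ✓


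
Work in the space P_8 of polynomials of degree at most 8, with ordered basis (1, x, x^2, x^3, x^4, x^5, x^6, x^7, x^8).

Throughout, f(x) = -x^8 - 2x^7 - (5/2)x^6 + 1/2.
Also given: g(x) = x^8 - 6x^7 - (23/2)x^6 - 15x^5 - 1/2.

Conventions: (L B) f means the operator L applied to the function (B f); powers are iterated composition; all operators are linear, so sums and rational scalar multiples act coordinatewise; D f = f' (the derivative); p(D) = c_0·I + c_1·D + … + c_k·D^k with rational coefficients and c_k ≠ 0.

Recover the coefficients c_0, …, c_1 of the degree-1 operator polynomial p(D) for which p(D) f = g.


c_0 = -1, c_1 = 1

D^0 f = -x^8 - 2x^7 - (5/2)x^6 + 1/2
D^1 f = -8x^7 - 14x^6 - 15x^5
matching coefficients of g against c_0 f + c_1 Df + … from the top degree down determines the c_i
solution: c_0 = -1, c_1 = 1


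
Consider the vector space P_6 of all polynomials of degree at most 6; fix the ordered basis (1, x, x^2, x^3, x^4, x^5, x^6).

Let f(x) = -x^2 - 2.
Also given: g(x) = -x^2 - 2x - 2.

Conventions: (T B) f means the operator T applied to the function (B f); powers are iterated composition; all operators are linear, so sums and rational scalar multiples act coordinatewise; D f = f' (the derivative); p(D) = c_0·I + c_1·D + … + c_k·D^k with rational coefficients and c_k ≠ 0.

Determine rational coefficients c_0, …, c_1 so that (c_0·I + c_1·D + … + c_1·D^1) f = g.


D^0 f = -x^2 - 2
D^1 f = -2x
matching coefficients of g against c_0 f + c_1 Df + … from the top degree down determines the c_i
solution: c_0 = 1, c_1 = 1

p(D) = I + D, i.e. c_0 = 1, c_1 = 1


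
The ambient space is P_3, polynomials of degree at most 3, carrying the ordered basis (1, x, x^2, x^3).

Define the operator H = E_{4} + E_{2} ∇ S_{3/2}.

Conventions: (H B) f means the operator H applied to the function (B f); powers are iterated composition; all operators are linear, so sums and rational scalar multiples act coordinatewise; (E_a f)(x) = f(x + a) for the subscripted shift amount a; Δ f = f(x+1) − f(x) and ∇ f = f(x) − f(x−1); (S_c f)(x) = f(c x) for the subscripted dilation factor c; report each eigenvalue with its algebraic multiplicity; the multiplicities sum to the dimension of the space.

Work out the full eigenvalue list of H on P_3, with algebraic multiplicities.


image of 1: 1
image of x: x + 11/2
image of x^2: x^2 + (25/2)x + 91/4
image of x^3: x^3 + (177/8)x^2 + (627/8)x + 701/8
the matrix is upper triangular; its diagonal is (1, 1, 1, 1)
for a triangular matrix the eigenvalues are the diagonal entries, with algebraic multiplicity their repetition count

λ = 1 (multiplicity 4)


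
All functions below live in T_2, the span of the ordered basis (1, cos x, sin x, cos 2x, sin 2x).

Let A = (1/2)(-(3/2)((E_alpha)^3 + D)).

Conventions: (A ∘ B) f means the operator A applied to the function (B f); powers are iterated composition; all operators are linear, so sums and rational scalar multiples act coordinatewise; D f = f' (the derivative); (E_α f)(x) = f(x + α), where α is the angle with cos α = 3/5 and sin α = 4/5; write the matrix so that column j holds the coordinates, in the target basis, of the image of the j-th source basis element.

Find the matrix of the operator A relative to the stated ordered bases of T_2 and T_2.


image of 1: -3/4
image of cos x: (351/500)cos x + (507/500)sin x
image of sin x: -(507/500)cos x + (351/500)sin x
image of cos 2x: -(35259/62500)cos 2x + (31431/31250)sin 2x
image of sin 2x: -(31431/31250)cos 2x - (35259/62500)sin 2x
each image's coordinates form column j of the matrix

the matrix is [[-3/4, 0, 0, 0, 0]; [0, 351/500, -507/500, 0, 0]; [0, 507/500, 351/500, 0, 0]; [0, 0, 0, -35259/62500, -31431/31250]; [0, 0, 0, 31431/31250, -35259/62500]] (rows listed top to bottom)


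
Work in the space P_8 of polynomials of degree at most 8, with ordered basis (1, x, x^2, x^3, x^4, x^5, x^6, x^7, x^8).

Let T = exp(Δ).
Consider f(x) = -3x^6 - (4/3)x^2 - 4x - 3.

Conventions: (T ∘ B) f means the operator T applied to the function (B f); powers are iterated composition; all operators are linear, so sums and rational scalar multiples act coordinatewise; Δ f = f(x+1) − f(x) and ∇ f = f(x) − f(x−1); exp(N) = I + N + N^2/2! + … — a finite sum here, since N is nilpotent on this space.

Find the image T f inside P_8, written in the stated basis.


the image equals g(x) = -3x^6 - 18x^5 - 90x^4 - 300x^3 - (2029/3)x^2 - (2828/3)x - 1856/3

order-1 term: -18x^5 - 45x^4 - 60x^3 - 45x^2 - (62/3)x - 25/3
order-2 term: -45x^4 - 180x^3 - 315x^2 - 270x - 283/3
order-3 term: -60x^3 - 270x^2 - 450x - 270
order-4 term: -45x^2 - 180x - 195
order-5 term: -18x - 45
order-6 term: -3
the series for exp(Δ) f terminates at order 6
exp(Δ) f = -3x^6 - 18x^5 - 90x^4 - 300x^3 - (2029/3)x^2 - (2828/3)x - 1856/3


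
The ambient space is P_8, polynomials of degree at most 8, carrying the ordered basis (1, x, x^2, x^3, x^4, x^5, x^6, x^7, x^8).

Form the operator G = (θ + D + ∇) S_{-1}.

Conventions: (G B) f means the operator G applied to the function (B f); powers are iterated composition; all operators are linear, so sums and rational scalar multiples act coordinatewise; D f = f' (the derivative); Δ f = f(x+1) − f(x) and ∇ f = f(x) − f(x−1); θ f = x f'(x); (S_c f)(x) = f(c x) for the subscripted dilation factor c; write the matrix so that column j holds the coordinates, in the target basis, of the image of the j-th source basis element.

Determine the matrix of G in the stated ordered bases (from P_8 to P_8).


image of 1: 0
image of x: -x - 2
image of x^2: 2x^2 + 4x - 1
image of x^3: -3x^3 - 6x^2 + 3x - 1
image of x^4: 4x^4 + 8x^3 - 6x^2 + 4x - 1
image of x^5: -5x^5 - 10x^4 + 10x^3 - 10x^2 + 5x - 1
image of x^6: 6x^6 + 12x^5 - 15x^4 + 20x^3 - 15x^2 + 6x - 1
image of x^7: -7x^7 - 14x^6 + 21x^5 - 35x^4 + 35x^3 - 21x^2 + 7x - 1
image of x^8: 8x^8 + 16x^7 - 28x^6 + 56x^5 - 70x^4 + 56x^3 - 28x^2 + 8x - 1
each image's coordinates form column j of the matrix

the matrix is [[0, -2, -1, -1, -1, -1, -1, -1, -1]; [0, -1, 4, 3, 4, 5, 6, 7, 8]; [0, 0, 2, -6, -6, -10, -15, -21, -28]; [0, 0, 0, -3, 8, 10, 20, 35, 56]; [0, 0, 0, 0, 4, -10, -15, -35, -70]; [0, 0, 0, 0, 0, -5, 12, 21, 56]; [0, 0, 0, 0, 0, 0, 6, -14, -28]; [0, 0, 0, 0, 0, 0, 0, -7, 16]; [0, 0, 0, 0, 0, 0, 0, 0, 8]] (rows listed top to bottom)


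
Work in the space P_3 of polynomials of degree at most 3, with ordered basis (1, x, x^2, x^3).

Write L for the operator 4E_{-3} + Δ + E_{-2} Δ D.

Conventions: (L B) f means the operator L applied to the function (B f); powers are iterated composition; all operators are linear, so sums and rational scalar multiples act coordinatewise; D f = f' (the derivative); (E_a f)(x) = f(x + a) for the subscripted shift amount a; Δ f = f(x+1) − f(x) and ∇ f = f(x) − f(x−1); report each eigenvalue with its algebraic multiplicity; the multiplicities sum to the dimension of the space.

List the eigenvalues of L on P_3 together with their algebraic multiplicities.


image of 1: 4
image of x: 4x - 11
image of x^2: 4x^2 - 22x + 39
image of x^3: 4x^3 - 33x^2 + 117x - 116
the matrix is upper triangular; its diagonal is (4, 4, 4, 4)
for a triangular matrix the eigenvalues are the diagonal entries, with algebraic multiplicity their repetition count

λ = 4 (multiplicity 4)


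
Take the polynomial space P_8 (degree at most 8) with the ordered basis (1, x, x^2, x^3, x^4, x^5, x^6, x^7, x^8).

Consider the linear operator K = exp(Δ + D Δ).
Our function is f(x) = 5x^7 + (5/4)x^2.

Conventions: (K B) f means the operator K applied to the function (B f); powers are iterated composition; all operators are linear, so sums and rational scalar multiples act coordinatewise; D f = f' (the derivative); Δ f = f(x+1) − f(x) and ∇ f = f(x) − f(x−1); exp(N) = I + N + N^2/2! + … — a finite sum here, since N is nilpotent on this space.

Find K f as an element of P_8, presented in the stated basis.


order-1 term: 35x^6 + 315x^5 + 700x^4 + 875x^3 + 630x^2 + (495/2)x + 175/4
order-2 term: 105x^5 + 1575x^4 + 7525x^3 + 15225x^2 + 14735x + 22545/4
order-3 term: 175x^4 + 3150x^3 + 18375x^2 + 42000x + 33005
order-4 term: 175x^3 + 3150x^2 + 16975x + 27650
order-5 term: 105x^2 + 1575x + 5425
order-6 term: 35x + 315
order-7 term: 5
the series for exp(Δ + D Δ) f terminates at order 7
exp(Δ + D Δ) f = 5x^7 + 35x^6 + 420x^5 + 2450x^4 + 11725x^3 + (149945/4)x^2 + (151135/2)x + 72080

the result is g(x) = 5x^7 + 35x^6 + 420x^5 + 2450x^4 + 11725x^3 + (149945/4)x^2 + (151135/2)x + 72080


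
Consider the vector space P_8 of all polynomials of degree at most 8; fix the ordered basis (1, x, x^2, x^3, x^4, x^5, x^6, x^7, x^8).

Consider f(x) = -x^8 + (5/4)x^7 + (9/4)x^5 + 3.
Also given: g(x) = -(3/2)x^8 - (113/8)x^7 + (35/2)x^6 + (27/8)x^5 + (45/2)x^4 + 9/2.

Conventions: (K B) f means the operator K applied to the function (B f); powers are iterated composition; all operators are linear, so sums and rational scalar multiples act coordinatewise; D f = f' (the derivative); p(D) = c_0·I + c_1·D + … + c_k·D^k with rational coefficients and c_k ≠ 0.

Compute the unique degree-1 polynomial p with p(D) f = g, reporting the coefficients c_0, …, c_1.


c_0 = 3/2, c_1 = 2

D^0 f = -x^8 + (5/4)x^7 + (9/4)x^5 + 3
D^1 f = -8x^7 + (35/4)x^6 + (45/4)x^4
matching coefficients of g against c_0 f + c_1 Df + … from the top degree down determines the c_i
solution: c_0 = 3/2, c_1 = 2


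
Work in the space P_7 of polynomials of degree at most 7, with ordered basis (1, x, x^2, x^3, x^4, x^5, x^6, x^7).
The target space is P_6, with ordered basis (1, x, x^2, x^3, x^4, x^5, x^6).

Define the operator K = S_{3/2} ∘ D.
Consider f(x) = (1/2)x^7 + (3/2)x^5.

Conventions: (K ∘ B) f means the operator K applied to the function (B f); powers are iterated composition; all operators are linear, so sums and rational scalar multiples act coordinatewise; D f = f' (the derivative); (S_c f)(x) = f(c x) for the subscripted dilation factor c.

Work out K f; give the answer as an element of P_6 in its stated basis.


D f = (7/2)x^6 + (15/2)x^4
S_{3/2} D f = (5103/128)x^6 + (1215/32)x^4

the image equals g(x) = (5103/128)x^6 + (1215/32)x^4


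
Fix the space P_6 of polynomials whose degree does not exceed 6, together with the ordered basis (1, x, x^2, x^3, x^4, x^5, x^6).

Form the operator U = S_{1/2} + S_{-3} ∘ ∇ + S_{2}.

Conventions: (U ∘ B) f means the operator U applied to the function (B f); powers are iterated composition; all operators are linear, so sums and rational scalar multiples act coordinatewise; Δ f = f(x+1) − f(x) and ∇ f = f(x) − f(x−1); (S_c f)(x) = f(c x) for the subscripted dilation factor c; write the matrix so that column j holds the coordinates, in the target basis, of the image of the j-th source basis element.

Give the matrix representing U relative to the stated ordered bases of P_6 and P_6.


image of 1: 2
image of x: (5/2)x + 1
image of x^2: (17/4)x^2 - 6x - 1
image of x^3: (65/8)x^3 + 27x^2 + 9x + 1
image of x^4: (257/16)x^4 - 108x^3 - 54x^2 - 12x - 1
image of x^5: (1025/32)x^5 + 405x^4 + 270x^3 + 90x^2 + 15x + 1
image of x^6: (4097/64)x^6 - 1458x^5 - 1215x^4 - 540x^3 - 135x^2 - 18x - 1
each image's coordinates form column j of the matrix

the matrix is [[2, 1, -1, 1, -1, 1, -1]; [0, 5/2, -6, 9, -12, 15, -18]; [0, 0, 17/4, 27, -54, 90, -135]; [0, 0, 0, 65/8, -108, 270, -540]; [0, 0, 0, 0, 257/16, 405, -1215]; [0, 0, 0, 0, 0, 1025/32, -1458]; [0, 0, 0, 0, 0, 0, 4097/64]] (rows listed top to bottom)


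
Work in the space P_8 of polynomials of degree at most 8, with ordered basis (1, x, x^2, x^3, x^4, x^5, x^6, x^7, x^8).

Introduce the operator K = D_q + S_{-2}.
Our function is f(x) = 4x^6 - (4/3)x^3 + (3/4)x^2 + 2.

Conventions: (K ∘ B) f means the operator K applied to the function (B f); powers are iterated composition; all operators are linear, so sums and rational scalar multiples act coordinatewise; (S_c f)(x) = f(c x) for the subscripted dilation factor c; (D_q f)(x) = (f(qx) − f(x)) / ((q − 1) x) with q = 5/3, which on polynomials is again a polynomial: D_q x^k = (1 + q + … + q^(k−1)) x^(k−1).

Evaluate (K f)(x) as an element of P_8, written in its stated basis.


the result is g(x) = 256x^6 + (29792/243)x^5 + (32/3)x^3 - (115/27)x^2 + 2x + 2

D_q f = (29792/243)x^5 - (196/27)x^2 + 2x
S_{-2} f = 256x^6 + (32/3)x^3 + 3x^2 + 2
(D_q + S_{-2}) f = 256x^6 + (29792/243)x^5 + (32/3)x^3 - (115/27)x^2 + 2x + 2


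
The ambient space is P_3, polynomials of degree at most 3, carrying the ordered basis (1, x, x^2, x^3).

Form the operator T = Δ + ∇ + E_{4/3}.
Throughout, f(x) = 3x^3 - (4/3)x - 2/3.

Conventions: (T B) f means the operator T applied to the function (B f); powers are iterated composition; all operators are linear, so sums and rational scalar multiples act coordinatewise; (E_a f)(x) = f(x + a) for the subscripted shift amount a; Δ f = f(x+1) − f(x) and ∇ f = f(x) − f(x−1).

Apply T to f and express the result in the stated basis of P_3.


the image equals g(x) = 3x^3 + 30x^2 + (44/3)x + 8

Δ f = 9x^2 + 9x + 5/3
∇ f = 9x^2 - 9x + 5/3
E_{4/3} f = 3x^3 + 12x^2 + (44/3)x + 14/3
(Δ + ∇ + E_{4/3}) f = 3x^3 + 30x^2 + (44/3)x + 8


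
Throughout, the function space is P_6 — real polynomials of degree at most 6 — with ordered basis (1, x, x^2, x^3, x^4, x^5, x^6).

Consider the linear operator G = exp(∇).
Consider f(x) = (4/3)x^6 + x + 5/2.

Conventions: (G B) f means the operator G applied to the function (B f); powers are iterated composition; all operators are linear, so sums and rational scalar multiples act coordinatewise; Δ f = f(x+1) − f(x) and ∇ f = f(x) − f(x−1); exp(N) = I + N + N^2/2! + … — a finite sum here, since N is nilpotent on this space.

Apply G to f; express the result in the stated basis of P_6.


order-1 term: 8x^5 - 20x^4 + (80/3)x^3 - 20x^2 + 8x - 1/3
order-2 term: 20x^4 - 80x^3 + 140x^2 - 120x + 124/3
order-3 term: (80/3)x^3 - 120x^2 + 200x - 120
order-4 term: 20x^2 - 80x + 260/3
order-5 term: 8x - 20
order-6 term: 4/3
the series for exp(∇) f terminates at order 6
exp(∇) f = (4/3)x^6 + 8x^5 - (80/3)x^3 + 20x^2 + 17x - 17/2

the image equals g(x) = (4/3)x^6 + 8x^5 - (80/3)x^3 + 20x^2 + 17x - 17/2


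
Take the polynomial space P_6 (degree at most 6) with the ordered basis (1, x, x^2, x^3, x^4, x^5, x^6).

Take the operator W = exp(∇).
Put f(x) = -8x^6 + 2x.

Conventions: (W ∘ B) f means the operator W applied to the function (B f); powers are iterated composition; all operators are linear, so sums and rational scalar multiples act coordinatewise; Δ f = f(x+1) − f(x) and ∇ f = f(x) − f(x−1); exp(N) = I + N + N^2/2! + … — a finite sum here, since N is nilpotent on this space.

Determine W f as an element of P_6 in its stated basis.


order-1 term: -48x^5 + 120x^4 - 160x^3 + 120x^2 - 48x + 10
order-2 term: -120x^4 + 480x^3 - 840x^2 + 720x - 248
order-3 term: -160x^3 + 720x^2 - 1200x + 720
order-4 term: -120x^2 + 480x - 520
order-5 term: -48x + 120
order-6 term: -8
the series for exp(∇) f terminates at order 6
exp(∇) f = -8x^6 - 48x^5 + 160x^3 - 120x^2 - 94x + 74

the image equals g(x) = -8x^6 - 48x^5 + 160x^3 - 120x^2 - 94x + 74


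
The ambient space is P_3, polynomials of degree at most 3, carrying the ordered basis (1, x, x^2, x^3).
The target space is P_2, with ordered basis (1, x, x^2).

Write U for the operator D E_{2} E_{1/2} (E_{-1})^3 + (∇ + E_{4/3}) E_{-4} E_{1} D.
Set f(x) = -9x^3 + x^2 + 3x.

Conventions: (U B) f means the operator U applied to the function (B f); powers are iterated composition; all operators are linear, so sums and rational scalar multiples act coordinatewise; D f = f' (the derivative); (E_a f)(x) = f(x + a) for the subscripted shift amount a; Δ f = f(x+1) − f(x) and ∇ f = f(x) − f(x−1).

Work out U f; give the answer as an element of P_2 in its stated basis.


E_{-1} f = -9x^3 + 28x^2 - 26x + 7
E_{-1} E_{-1} f = -9x^3 + 55x^2 - 109x + 70
E_{-1} E_{-1} E_{-1} f = -9x^3 + 82x^2 - 246x + 243
E_{1/2} (E_{-1})^3 f = -9x^3 + (137/2)x^2 - (683/4)x + 1115/8
E_{2} E_{1/2} (E_{-1})^3 f = -9x^3 + (29/2)x^2 - (19/4)x - 1/8
D E_{2} E_{1/2} (E_{-1})^3 f = -27x^2 + 29x - 19/4
D f = -27x^2 + 2x + 3
E_{1} D f = -27x^2 - 52x - 22
E_{-4} E_{1} D f = -27x^2 + 164x - 246
∇ (E_{-4} E_{1} D) f = -54x + 191
E_{4/3} (E_{-4} E_{1} D) f = -27x^2 + 92x - 226/3
(∇ + E_{4/3}) (E_{-4} E_{1} D) f = -27x^2 + 38x + 347/3
(D E_{2} E_{1/2} (E_{-1})^3 + (∇ + E_{4/3}) E_{-4} E_{1} D) f = -54x^2 + 67x + 1331/12

the image equals g(x) = -54x^2 + 67x + 1331/12


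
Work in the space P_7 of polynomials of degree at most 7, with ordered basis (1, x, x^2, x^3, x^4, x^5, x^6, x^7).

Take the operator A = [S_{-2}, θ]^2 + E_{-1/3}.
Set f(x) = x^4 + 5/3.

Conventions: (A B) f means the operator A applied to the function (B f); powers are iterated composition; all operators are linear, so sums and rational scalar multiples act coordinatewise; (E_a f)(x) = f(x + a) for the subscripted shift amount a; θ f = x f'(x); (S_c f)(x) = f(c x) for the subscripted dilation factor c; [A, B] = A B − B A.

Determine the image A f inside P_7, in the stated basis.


θ f = 4x^4
S_{-2} θ f = 64x^4
S_{-2} f = 16x^4 + 5/3
θ S_{-2} f = 64x^4
[S_{-2}, θ] f = 0
θ [S_{-2}, θ] f = 0
S_{-2} θ [S_{-2}, θ] f = 0
S_{-2} [S_{-2}, θ] f = 0
θ S_{-2} [S_{-2}, θ] f = 0
[S_{-2}, θ] [S_{-2}, θ] f = 0
E_{-1/3} f = x^4 - (4/3)x^3 + (2/3)x^2 - (4/27)x + 136/81
([S_{-2}, θ]^2 + E_{-1/3}) f = x^4 - (4/3)x^3 + (2/3)x^2 - (4/27)x + 136/81

the result is g(x) = x^4 - (4/3)x^3 + (2/3)x^2 - (4/27)x + 136/81


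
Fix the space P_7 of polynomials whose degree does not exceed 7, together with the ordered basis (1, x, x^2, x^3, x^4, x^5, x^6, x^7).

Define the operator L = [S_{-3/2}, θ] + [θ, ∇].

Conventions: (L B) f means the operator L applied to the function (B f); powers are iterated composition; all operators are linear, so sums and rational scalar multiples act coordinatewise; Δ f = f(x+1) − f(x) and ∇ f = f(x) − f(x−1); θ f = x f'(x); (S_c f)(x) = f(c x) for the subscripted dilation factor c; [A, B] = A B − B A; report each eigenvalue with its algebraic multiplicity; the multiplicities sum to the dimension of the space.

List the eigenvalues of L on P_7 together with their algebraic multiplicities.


image of 1: 0
image of x: -1
image of x^2: -2x + 2
image of x^3: -3x^2 + 6x - 3
image of x^4: -4x^3 + 12x^2 - 12x + 4
image of x^5: -5x^4 + 20x^3 - 30x^2 + 20x - 5
image of x^6: -6x^5 + 30x^4 - 60x^3 + 60x^2 - 30x + 6
image of x^7: -7x^6 + 42x^5 - 105x^4 + 140x^3 - 105x^2 + 42x - 7
the matrix is upper triangular; its diagonal is (0, 0, 0, 0, 0, 0, 0, 0)
for a triangular matrix the eigenvalues are the diagonal entries, with algebraic multiplicity their repetition count

λ = 0 (multiplicity 8)


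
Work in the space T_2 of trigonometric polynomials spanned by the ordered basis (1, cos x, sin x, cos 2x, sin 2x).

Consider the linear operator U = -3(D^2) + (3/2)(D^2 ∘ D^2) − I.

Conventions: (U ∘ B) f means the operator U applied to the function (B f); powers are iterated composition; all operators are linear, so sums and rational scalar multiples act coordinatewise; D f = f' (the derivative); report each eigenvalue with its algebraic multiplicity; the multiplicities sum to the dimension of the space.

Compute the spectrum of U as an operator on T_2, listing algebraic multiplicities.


λ = -1 (multiplicity 1), λ = 7/2 (multiplicity 2), λ = 35 (multiplicity 2)

image of 1: -1
image of cos x: (7/2)cos x
image of sin x: (7/2)sin x
image of cos 2x: 35cos 2x
image of sin 2x: 35sin 2x
the matrix is diagonal; its diagonal is (-1, 7/2, 7/2, 35, 35)
for a triangular matrix the eigenvalues are the diagonal entries, with algebraic multiplicity their repetition count


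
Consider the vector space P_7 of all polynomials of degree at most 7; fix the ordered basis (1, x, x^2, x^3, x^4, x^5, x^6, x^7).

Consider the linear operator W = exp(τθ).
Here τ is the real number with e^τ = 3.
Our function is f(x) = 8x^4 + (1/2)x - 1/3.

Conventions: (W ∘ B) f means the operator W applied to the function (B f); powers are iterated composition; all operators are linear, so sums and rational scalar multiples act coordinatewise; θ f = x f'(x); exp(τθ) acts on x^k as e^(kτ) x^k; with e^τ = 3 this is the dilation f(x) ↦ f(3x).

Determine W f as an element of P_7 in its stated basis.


exp(τθ) x^k = e^(kτ) x^k; with e^τ = 3 this sends x^k to 3^k x^k
x ↦ 3 x
x^4 ↦ 81 x^4
applying this coordinatewise to f: exp(τθ) f = 648x^4 + (3/2)x - 1/3

the result is g(x) = 648x^4 + (3/2)x - 1/3


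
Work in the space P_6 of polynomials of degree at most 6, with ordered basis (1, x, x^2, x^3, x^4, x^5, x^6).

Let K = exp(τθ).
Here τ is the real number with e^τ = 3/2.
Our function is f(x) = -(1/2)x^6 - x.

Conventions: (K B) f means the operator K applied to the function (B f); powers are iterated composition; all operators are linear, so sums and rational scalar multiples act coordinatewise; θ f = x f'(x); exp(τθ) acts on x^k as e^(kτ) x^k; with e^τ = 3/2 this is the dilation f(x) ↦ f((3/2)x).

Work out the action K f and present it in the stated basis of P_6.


g(x) = -(729/128)x^6 - (3/2)x

exp(τθ) x^k = e^(kτ) x^k; with e^τ = 3/2 this sends x^k to (3/2)^k x^k
x ↦ 3/2 x
x^6 ↦ 729/64 x^6
applying this coordinatewise to f: exp(τθ) f = -(729/128)x^6 - (3/2)x


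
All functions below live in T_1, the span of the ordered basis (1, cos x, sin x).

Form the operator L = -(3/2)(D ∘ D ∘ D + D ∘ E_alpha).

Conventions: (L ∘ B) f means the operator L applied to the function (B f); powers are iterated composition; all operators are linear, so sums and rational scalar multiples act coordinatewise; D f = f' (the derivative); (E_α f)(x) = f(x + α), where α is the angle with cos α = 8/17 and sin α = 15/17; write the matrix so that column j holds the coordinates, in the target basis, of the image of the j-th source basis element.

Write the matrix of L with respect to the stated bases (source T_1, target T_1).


image of 1: 0
image of cos x: (45/34)cos x - (27/34)sin x
image of sin x: (27/34)cos x + (45/34)sin x
each image's coordinates form column j of the matrix

the matrix is [[0, 0, 0]; [0, 45/34, 27/34]; [0, -27/34, 45/34]] (rows listed top to bottom)


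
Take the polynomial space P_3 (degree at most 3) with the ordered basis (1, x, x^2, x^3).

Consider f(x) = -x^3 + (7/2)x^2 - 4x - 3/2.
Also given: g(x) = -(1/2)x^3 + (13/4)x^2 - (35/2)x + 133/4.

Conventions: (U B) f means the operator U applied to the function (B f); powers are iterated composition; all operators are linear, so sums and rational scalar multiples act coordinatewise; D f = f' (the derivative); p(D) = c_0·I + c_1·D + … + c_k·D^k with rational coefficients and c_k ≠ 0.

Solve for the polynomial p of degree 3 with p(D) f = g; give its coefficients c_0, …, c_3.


p(D) = (1/2)·I − (1/2)·D + 2·D^2 − 3·D^3, i.e. c_0 = 1/2, c_1 = -1/2, c_2 = 2, c_3 = -3

D^0 f = -x^3 + (7/2)x^2 - 4x - 3/2
D^1 f = -3x^2 + 7x - 4
D^2 f = -6x + 7
D^3 f = -6
matching coefficients of g against c_0 f + c_1 Df + … from the top degree down determines the c_i
solution: c_0 = 1/2, c_1 = -1/2, c_2 = 2, c_3 = -3


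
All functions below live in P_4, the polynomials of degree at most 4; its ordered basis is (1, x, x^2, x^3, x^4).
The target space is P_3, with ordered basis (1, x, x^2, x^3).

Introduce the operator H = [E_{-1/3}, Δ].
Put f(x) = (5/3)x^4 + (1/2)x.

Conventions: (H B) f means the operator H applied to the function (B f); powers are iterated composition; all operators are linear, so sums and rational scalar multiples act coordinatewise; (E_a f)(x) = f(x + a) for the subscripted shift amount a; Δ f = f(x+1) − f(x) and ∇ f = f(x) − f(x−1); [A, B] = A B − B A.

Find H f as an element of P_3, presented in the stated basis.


g(x) = 0

Δ f = (20/3)x^3 + 10x^2 + (20/3)x + 13/6
E_{-1/3} Δ f = (20/3)x^3 + (10/3)x^2 + (20/9)x + 131/162
E_{-1/3} f = (5/3)x^4 - (20/9)x^3 + (10/9)x^2 + (41/162)x - 71/486
Δ E_{-1/3} f = (20/3)x^3 + (10/3)x^2 + (20/9)x + 131/162
[E_{-1/3}, Δ] f = 0


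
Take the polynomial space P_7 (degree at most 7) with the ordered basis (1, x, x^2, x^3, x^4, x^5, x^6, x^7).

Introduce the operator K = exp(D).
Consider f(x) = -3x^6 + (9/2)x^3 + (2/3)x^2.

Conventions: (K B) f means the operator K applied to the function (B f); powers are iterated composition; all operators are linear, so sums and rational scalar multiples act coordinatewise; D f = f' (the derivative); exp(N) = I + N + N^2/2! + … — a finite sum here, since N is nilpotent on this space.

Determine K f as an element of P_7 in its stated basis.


the result is g(x) = -3x^6 - 18x^5 - 45x^4 - (111/2)x^3 - (185/6)x^2 - (19/6)x + 13/6

order-1 term: -18x^5 + (27/2)x^2 + (4/3)x
order-2 term: -45x^4 + (27/2)x + 2/3
order-3 term: -60x^3 + 9/2
order-4 term: -45x^2
order-5 term: -18x
order-6 term: -3
the series for exp(D) f terminates at order 6
exp(D) f = -3x^6 - 18x^5 - 45x^4 - (111/2)x^3 - (185/6)x^2 - (19/6)x + 13/6


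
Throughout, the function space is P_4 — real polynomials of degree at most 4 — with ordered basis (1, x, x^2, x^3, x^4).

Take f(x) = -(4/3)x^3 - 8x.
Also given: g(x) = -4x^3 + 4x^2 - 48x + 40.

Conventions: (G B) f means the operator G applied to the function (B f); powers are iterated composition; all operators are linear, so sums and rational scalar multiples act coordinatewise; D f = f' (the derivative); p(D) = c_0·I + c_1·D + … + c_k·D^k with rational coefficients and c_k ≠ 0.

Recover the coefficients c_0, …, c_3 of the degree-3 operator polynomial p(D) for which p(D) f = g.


D^0 f = -(4/3)x^3 - 8x
D^1 f = -4x^2 - 8
D^2 f = -8x
D^3 f = -8
matching coefficients of g against c_0 f + c_1 Df + … from the top degree down determines the c_i
solution: c_0 = 3, c_1 = -1, c_2 = 3, c_3 = -4

p(D) = 3·I − D + 3·D^2 − 4·D^3, i.e. c_0 = 3, c_1 = -1, c_2 = 3, c_3 = -4


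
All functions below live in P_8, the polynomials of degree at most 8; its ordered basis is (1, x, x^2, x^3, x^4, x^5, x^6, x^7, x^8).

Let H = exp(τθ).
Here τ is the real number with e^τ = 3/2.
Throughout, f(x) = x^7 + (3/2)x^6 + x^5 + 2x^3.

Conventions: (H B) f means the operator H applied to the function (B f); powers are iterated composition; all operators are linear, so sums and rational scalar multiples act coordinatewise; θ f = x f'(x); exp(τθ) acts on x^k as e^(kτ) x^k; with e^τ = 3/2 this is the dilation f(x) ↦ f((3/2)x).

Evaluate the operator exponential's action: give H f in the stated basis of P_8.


the image equals g(x) = (2187/128)x^7 + (2187/128)x^6 + (243/32)x^5 + (27/4)x^3

exp(τθ) x^k = e^(kτ) x^k; with e^τ = 3/2 this sends x^k to (3/2)^k x^k
x^3 ↦ 27/8 x^3
x^5 ↦ 243/32 x^5
x^6 ↦ 729/64 x^6
x^7 ↦ 2187/128 x^7
applying this coordinatewise to f: exp(τθ) f = (2187/128)x^7 + (2187/128)x^6 + (243/32)x^5 + (27/4)x^3


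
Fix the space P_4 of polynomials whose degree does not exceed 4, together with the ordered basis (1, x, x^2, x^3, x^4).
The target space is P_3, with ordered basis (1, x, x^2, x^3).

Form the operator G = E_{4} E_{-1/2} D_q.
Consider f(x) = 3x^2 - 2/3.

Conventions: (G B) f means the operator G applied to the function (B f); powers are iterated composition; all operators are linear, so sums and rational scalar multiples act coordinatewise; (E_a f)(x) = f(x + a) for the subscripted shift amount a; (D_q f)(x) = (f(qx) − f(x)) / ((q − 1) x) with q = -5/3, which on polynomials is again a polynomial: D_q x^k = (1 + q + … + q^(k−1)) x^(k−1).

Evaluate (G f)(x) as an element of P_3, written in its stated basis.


D_q f = -2x
E_{-1/2} D_q f = -2x + 1
E_{4} E_{-1/2} D_q f = -2x - 7

the image equals g(x) = -2x - 7


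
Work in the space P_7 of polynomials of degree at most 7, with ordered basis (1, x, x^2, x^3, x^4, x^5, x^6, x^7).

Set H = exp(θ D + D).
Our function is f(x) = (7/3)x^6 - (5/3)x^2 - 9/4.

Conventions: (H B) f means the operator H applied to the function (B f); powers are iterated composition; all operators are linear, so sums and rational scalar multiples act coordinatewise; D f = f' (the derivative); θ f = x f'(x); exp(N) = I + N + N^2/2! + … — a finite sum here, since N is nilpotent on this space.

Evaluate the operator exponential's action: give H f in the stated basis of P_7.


order-1 term: 84x^5 - (20/3)x
order-2 term: 1050x^4 - 10/3
order-3 term: 5600x^3
order-4 term: 12600x^2
order-5 term: 10080x
order-6 term: 1680
the series for exp(θ D + D) f terminates at order 6
exp(θ D + D) f = (7/3)x^6 + 84x^5 + 1050x^4 + 5600x^3 + (37795/3)x^2 + (30220/3)x + 20093/12

g(x) = (7/3)x^6 + 84x^5 + 1050x^4 + 5600x^3 + (37795/3)x^2 + (30220/3)x + 20093/12


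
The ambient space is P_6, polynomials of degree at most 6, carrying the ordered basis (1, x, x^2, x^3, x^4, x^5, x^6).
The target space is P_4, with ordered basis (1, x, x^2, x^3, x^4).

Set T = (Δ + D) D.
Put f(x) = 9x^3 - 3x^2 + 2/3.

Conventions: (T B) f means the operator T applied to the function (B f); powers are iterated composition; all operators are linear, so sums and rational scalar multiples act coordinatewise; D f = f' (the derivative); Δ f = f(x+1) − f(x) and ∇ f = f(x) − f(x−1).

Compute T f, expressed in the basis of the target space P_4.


D f = 27x^2 - 6x
Δ D f = 54x + 21
D D f = 54x - 6
(Δ + D) D f = 108x + 15

the image equals g(x) = 108x + 15


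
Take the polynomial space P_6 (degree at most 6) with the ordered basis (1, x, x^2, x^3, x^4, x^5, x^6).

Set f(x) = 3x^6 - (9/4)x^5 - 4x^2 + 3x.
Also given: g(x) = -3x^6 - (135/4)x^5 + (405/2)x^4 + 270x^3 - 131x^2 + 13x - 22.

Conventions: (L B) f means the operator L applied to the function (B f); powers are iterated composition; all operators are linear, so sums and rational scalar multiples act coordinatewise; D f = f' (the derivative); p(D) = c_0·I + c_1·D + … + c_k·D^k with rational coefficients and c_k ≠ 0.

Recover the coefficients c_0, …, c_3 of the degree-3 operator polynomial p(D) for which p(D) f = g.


D^0 f = 3x^6 - (9/4)x^5 - 4x^2 + 3x
D^1 f = 18x^5 - (45/4)x^4 - 8x + 3
D^2 f = 90x^4 - 45x^3 - 8
D^3 f = 360x^3 - 135x^2
matching coefficients of g against c_0 f + c_1 Df + … from the top degree down determines the c_i
solution: c_0 = -1, c_1 = -2, c_2 = 2, c_3 = 1

p(D) = -I − 2·D + 2·D^2 + D^3, i.e. c_0 = -1, c_1 = -2, c_2 = 2, c_3 = 1


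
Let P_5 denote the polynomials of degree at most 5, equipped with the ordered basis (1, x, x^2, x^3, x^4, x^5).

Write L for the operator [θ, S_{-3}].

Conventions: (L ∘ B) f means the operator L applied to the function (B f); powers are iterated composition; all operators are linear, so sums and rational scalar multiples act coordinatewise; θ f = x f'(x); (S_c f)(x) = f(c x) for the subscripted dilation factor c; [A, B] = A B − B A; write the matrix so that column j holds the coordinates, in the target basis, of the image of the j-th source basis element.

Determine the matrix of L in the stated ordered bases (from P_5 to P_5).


the matrix is [[0, 0, 0, 0, 0, 0]; [0, 0, 0, 0, 0, 0]; [0, 0, 0, 0, 0, 0]; [0, 0, 0, 0, 0, 0]; [0, 0, 0, 0, 0, 0]; [0, 0, 0, 0, 0, 0]] (rows listed top to bottom)

image of 1: 0
image of x: 0
image of x^2: 0
image of x^3: 0
image of x^4: 0
image of x^5: 0
each image's coordinates form column j of the matrix


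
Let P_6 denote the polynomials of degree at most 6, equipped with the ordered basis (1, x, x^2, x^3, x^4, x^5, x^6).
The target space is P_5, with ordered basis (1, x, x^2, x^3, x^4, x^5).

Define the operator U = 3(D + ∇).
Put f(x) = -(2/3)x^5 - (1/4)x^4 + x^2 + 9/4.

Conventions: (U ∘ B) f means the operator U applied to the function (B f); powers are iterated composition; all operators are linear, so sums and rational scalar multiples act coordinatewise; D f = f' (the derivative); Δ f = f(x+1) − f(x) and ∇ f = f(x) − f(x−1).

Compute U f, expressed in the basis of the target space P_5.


D f = -(10/3)x^4 - x^3 + 2x
∇ f = -(10/3)x^4 + (17/3)x^3 - (31/6)x^2 + (13/3)x - 17/12
(D + ∇) f = -(20/3)x^4 + (14/3)x^3 - (31/6)x^2 + (19/3)x - 17/12
(3(D + ∇)) f = -20x^4 + 14x^3 - (31/2)x^2 + 19x - 17/4

g(x) = -20x^4 + 14x^3 - (31/2)x^2 + 19x - 17/4


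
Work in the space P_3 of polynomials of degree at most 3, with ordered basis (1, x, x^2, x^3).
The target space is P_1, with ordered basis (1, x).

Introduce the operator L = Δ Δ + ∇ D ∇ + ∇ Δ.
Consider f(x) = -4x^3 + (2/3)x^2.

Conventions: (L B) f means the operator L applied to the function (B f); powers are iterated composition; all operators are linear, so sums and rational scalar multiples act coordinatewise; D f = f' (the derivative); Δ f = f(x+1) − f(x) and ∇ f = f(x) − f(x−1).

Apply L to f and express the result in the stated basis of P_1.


the image equals g(x) = -48x - 136/3

Δ f = -12x^2 - (32/3)x - 10/3
Δ Δ f = -24x - 68/3
∇ f = -12x^2 + (40/3)x - 14/3
D ∇ f = -24x + 40/3
∇ D ∇ f = -24
Δ f = -12x^2 - (32/3)x - 10/3
∇ Δ f = -24x + 4/3
(Δ Δ + ∇ D ∇ + ∇ Δ) f = -48x - 136/3


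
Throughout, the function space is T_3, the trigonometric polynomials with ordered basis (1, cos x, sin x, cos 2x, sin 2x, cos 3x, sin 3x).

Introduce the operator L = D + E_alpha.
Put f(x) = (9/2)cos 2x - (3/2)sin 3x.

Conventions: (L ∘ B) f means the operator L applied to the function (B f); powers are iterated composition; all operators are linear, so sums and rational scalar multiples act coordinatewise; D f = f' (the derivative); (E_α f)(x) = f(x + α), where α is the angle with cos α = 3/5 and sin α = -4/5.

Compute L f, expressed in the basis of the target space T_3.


the image equals g(x) = -(63/50)cos 2x - (117/25)sin 2x - (993/250)cos 3x + (351/250)sin 3x

D f = -9sin 2x - (9/2)cos 3x
E_alpha f = -(63/50)cos 2x + (108/25)sin 2x + (66/125)cos 3x + (351/250)sin 3x
(D + E_alpha) f = -(63/50)cos 2x - (117/25)sin 2x - (993/250)cos 3x + (351/250)sin 3x


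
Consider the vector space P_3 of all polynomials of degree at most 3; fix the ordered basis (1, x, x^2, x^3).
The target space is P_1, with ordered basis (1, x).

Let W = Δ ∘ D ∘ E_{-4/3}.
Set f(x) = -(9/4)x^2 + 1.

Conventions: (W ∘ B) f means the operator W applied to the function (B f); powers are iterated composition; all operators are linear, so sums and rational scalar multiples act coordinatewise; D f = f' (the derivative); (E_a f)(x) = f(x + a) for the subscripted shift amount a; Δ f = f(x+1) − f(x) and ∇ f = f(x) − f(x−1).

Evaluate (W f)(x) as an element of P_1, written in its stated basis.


E_{-4/3} f = -(9/4)x^2 + 6x - 3
D E_{-4/3} f = -(9/2)x + 6
Δ D E_{-4/3} f = -9/2

the image equals g(x) = -9/2


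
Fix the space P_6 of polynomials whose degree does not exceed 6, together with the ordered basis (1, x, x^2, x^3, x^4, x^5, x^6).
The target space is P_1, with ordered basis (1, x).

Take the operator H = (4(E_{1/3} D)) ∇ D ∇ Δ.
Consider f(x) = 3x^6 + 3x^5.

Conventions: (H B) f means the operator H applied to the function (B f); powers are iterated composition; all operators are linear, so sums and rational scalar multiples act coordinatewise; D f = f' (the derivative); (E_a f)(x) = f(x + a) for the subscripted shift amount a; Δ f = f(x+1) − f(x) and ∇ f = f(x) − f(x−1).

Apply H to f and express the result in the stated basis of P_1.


the result is g(x) = 8640x

Δ f = 18x^5 + 60x^4 + 90x^3 + 75x^2 + 33x + 6
∇ Δ f = 90x^4 + 60x^3 + 90x^2 + 30x + 6
D ∇ Δ f = 360x^3 + 180x^2 + 180x + 30
∇ D ∇ Δ f = 1080x^2 - 720x + 360
D (∇ D ∇ Δ) f = 2160x - 720
E_{1/3} D (∇ D ∇ Δ) f = 2160x
(4(E_{1/3} D)) (∇ D ∇ Δ) f = 8640x


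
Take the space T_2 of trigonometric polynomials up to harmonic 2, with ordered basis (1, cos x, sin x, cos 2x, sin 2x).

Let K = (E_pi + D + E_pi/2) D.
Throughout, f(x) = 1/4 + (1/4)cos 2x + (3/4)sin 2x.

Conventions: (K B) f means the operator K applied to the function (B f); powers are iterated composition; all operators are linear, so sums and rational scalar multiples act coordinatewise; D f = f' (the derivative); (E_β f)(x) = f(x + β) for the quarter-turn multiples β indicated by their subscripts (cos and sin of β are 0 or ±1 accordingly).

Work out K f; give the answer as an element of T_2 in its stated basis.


D f = (3/2)cos 2x - (1/2)sin 2x
E_pi D f = (3/2)cos 2x - (1/2)sin 2x
D D f = -cos 2x - 3sin 2x
E_pi/2 D f = -(3/2)cos 2x + (1/2)sin 2x
(E_pi + D + E_pi/2) D f = -cos 2x - 3sin 2x

g(x) = -cos 2x - 3sin 2x


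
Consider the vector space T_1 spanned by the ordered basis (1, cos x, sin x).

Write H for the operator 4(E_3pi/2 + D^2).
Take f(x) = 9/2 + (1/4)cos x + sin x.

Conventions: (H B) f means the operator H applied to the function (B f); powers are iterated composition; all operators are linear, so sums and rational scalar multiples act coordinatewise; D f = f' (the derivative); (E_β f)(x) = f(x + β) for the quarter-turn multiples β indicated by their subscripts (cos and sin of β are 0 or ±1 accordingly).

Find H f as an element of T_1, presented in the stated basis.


the result is g(x) = 18 - 5cos x - 3sin x

E_3pi/2 f = 9/2 - cos x + (1/4)sin x
D f = cos x - (1/4)sin x
D D f = -(1/4)cos x - sin x
(E_3pi/2 + D^2) f = 9/2 - (5/4)cos x - (3/4)sin x
(4(E_3pi/2 + D^2)) f = 18 - 5cos x - 3sin x
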